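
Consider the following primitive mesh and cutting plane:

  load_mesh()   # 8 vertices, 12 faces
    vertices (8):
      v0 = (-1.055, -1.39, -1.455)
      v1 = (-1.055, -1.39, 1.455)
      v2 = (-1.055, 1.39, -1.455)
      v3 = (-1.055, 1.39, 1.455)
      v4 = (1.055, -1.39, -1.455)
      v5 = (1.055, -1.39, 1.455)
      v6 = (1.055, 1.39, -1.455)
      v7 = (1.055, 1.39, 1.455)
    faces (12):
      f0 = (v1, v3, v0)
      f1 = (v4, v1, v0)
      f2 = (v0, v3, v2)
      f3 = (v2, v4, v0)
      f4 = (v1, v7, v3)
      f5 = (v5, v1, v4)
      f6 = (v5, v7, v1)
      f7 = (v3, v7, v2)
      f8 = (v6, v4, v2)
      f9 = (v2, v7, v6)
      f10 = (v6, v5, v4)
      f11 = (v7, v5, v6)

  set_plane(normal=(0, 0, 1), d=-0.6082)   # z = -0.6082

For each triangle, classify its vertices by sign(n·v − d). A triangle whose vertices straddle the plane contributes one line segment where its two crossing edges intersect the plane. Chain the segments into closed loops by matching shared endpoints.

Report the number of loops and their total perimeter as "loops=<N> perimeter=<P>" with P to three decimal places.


Straddling triangles (8 of 12):
  (v1,v3,v0) [++-] → (-1.055, -0.58103, -0.6082)–(-1.055, -1.39, -0.6082)  len=0.8090
  (v4,v1,v0) [-+-] → (0.440997, -1.39, -0.6082)–(-1.055, -1.39, -0.6082)  len=1.4960
  (v0,v3,v2) [-+-] → (-1.055, -0.58103, -0.6082)–(-1.055, 1.39, -0.6082)  len=1.9710
  (v5,v1,v4) [++-] → (0.440997, -1.39, -0.6082)–(1.055, -1.39, -0.6082)  len=0.6140
  (v3,v7,v2) [++-] → (-0.440997, 1.39, -0.6082)–(-1.055, 1.39, -0.6082)  len=0.6140
  (v2,v7,v6) [-+-] → (-0.440997, 1.39, -0.6082)–(1.055, 1.39, -0.6082)  len=1.4960
  (v6,v5,v4) [-+-] → (1.055, 0.58103, -0.6082)–(1.055, -1.39, -0.6082)  len=1.9710
  (v7,v5,v6) [++-] → (1.055, 0.58103, -0.6082)–(1.055, 1.39, -0.6082)  len=0.8090

Chained into 1 loop(s):
  loop 1: 8 segments, perimeter = 9.7800
Total perimeter = 9.780

loops=1 perimeter=9.780


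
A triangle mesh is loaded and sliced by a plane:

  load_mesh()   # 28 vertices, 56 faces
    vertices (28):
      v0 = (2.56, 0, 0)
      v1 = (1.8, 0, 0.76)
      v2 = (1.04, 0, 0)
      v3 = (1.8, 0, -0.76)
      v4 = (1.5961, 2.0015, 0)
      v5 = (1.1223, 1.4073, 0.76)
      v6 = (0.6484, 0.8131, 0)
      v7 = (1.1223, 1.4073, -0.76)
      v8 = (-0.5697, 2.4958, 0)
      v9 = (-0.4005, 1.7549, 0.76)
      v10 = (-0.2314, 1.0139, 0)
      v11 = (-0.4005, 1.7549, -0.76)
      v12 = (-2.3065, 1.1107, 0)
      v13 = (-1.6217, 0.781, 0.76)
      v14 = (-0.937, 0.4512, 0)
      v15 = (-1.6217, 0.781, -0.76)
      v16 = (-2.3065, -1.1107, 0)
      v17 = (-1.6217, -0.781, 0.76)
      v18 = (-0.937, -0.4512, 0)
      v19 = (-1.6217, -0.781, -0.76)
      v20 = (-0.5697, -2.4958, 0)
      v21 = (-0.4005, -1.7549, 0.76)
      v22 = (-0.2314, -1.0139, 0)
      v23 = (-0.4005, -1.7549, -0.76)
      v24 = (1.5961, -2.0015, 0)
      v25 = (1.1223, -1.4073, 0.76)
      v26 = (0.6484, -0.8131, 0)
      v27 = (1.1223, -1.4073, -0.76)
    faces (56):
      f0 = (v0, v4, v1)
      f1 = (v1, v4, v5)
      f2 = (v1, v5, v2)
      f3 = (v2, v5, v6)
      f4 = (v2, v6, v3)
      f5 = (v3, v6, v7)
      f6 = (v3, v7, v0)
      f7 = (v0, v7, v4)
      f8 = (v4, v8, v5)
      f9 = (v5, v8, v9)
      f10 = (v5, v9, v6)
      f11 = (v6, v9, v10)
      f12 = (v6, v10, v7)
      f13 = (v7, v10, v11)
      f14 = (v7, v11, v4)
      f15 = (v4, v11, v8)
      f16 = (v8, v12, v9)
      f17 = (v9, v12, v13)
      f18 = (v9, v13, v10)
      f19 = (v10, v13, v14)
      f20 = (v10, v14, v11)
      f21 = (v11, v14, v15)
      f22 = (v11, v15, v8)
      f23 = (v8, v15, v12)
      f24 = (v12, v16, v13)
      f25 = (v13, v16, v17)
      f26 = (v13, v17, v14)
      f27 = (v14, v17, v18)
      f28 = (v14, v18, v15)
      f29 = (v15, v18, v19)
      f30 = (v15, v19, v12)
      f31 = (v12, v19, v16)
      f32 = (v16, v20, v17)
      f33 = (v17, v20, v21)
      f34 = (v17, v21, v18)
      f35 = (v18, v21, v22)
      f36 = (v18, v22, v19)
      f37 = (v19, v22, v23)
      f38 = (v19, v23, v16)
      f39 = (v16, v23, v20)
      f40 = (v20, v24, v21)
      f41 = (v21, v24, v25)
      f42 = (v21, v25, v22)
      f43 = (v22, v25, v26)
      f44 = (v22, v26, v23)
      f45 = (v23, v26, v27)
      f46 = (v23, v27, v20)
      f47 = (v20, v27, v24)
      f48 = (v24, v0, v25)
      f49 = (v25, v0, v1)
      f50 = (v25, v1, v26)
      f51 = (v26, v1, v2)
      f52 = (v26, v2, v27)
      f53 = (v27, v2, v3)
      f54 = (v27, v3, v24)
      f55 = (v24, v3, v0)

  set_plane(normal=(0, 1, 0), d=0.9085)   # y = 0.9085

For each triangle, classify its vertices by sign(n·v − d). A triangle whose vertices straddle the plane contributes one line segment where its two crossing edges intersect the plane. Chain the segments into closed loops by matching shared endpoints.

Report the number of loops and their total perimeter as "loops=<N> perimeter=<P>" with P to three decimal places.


Straddling triangles (20 of 56):
  (v0,v4,v1) [-+-] → (2.12248, 0.9085, 0)–(1.70745, 0.9085, 0.415029)  len=0.5869
  (v1,v4,v5) [-++] → (1.70745, 0.9085, 0.415029)–(1.3625, 0.9085, 0.76)  len=0.4878
  (v1,v5,v2) [-+-] → (1.3625, 0.9085, 0.76)–(1.09313, 0.9085, 0.490627)  len=0.3810
  (v2,v5,v6) [-+-] → (1.09313, 0.9085, 0.490627)–(0.724486, 0.9085, 0.12202)  len=0.5213
  (v3,v6,v7) [--+] → (0.724486, 0.9085, -0.12202)–(1.3625, 0.9085, -0.76)  len=0.9023
  (v3,v7,v0) [-+-] → (1.3625, 0.9085, -0.76)–(1.63187, 0.9085, -0.490627)  len=0.3810
  (v0,v7,v4) [-++] → (1.63187, 0.9085, -0.490627)–(2.12248, 0.9085, 0)  len=0.6938
  (v5,v9,v6) [++-] → (0.542151, 0.9085, 0.0769845)–(0.724486, 0.9085, 0.12202)  len=0.1878
  (v6,v9,v10) [-++] → (0.542151, 0.9085, 0.0769845)–(0.230407, 0.9085, 0)  len=0.3211
  (v6,v10,v7) [-++] → (0.230407, 0.9085, 0)–(0.724486, 0.9085, -0.12202)  len=0.5089
  (v9,v12,v13) [++-] → (-1.88652, 0.9085, 0.466096)–(-1.46182, 0.9085, 0.76)  len=0.5165
  (v9,v13,v10) [+-+] → (-1.46182, 0.9085, 0.76)–(-0.860587, 0.9085, 0.343942)  len=0.7312
  (v10,v13,v14) [+--] → (-0.860587, 0.9085, 0.343942)–(-0.363567, 0.9085, 0)  len=0.6044
  (v10,v14,v11) [+-+] → (-0.363567, 0.9085, 0)–(-0.748811, 0.9085, -0.266586)  len=0.4685
  (v11,v14,v15) [+--] → (-0.748811, 0.9085, -0.266586)–(-1.46182, 0.9085, -0.76)  len=0.8671
  (v11,v15,v8) [+-+] → (-1.46182, 0.9085, -0.76)–(-1.54348, 0.9085, -0.703492)  len=0.0993
  (v8,v15,v12) [+-+] → (-1.54348, 0.9085, -0.703492)–(-1.88652, 0.9085, -0.466096)  len=0.4172
  (v12,v16,v13) [+--] → (-2.3065, 0.9085, 0)–(-1.88652, 0.9085, 0.466096)  len=0.6274
  (v15,v19,v12) [--+] → (-2.2333, 0.9085, -0.0812349)–(-1.88652, 0.9085, -0.466096)  len=0.5180
  (v12,v19,v16) [+--] → (-2.2333, 0.9085, -0.0812349)–(-2.3065, 0.9085, 0)  len=0.1093

Chained into 2 loop(s):
  loop 1: 10 segments, perimeter = 4.9719
  loop 2: 10 segments, perimeter = 4.9589
Total perimeter = 9.931

loops=2 perimeter=9.931


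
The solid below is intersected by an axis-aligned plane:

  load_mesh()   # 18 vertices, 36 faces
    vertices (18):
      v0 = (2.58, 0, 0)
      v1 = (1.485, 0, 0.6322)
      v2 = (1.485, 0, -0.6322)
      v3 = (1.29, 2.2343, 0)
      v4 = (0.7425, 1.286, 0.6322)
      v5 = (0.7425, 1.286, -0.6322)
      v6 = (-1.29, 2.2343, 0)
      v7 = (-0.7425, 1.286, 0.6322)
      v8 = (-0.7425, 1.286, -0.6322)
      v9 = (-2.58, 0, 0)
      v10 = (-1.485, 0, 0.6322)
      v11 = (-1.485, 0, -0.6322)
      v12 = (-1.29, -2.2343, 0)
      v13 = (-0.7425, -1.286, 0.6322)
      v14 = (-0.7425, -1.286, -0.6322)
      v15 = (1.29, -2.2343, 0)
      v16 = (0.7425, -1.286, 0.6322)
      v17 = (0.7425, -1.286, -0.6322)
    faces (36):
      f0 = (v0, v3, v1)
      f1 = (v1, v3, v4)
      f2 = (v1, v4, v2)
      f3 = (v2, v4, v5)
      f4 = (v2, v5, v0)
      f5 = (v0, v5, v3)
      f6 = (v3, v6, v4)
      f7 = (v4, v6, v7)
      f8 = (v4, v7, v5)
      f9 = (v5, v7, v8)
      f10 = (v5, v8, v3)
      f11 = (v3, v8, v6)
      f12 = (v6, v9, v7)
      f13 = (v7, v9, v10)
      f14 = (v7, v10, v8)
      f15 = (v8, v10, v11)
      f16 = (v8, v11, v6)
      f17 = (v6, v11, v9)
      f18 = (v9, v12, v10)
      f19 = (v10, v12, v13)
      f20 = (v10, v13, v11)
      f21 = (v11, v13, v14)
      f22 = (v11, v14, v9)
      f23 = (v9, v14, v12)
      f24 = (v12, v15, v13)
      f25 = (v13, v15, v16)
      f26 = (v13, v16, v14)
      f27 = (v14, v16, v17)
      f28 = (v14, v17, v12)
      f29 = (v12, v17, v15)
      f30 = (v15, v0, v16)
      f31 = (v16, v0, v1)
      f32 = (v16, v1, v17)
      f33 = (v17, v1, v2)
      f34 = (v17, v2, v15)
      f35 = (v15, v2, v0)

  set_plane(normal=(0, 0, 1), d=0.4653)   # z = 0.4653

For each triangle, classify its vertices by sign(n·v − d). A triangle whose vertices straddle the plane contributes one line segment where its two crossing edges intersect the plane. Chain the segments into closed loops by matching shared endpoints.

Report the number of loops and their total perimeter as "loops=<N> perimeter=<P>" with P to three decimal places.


Straddling triangles (24 of 36):
  (v0,v3,v1) [--+] → (1.43352, 0.589852, 0.4653)–(1.77408, 0, 0.4653)  len=0.6811
  (v1,v3,v4) [+-+] → (1.43352, 0.589852, 0.4653)–(0.887039, 1.53635, 0.4653)  len=1.0929
  (v1,v4,v2) [++-] → (0.84051, 1.11625, 0.4653)–(1.485, 0, 0.4653)  len=1.2889
  (v2,v4,v5) [-+-] → (0.84051, 1.11625, 0.4653)–(0.7425, 1.286, 0.4653)  len=0.1960
  (v3,v6,v4) [--+] → (0.205923, 1.53635, 0.4653)–(0.887039, 1.53635, 0.4653)  len=0.6811
  (v4,v6,v7) [+-+] → (0.205923, 1.53635, 0.4653)–(-0.887039, 1.53635, 0.4653)  len=1.0930
  (v4,v7,v5) [++-] → (-0.546481, 1.286, 0.4653)–(0.7425, 1.286, 0.4653)  len=1.2890
  (v5,v7,v8) [-+-] → (-0.546481, 1.286, 0.4653)–(-0.7425, 1.286, 0.4653)  len=0.1960
  (v6,v9,v7) [--+] → (-1.2276, 0.946498, 0.4653)–(-0.887039, 1.53635, 0.4653)  len=0.6811
  (v7,v9,v10) [+-+] → (-1.2276, 0.946498, 0.4653)–(-1.77408, 0, 0.4653)  len=1.0929
  (v7,v10,v8) [++-] → (-1.38699, 0.169751, 0.4653)–(-0.7425, 1.286, 0.4653)  len=1.2889
  (v8,v10,v11) [-+-] → (-1.38699, 0.169751, 0.4653)–(-1.485, 0, 0.4653)  len=0.1960
  (v9,v12,v10) [--+] → (-1.43352, -0.589852, 0.4653)–(-1.77408, 0, 0.4653)  len=0.6811
  (v10,v12,v13) [+-+] → (-1.43352, -0.589852, 0.4653)–(-0.887039, -1.53635, 0.4653)  len=1.0929
  (v10,v13,v11) [++-] → (-0.84051, -1.11625, 0.4653)–(-1.485, 0, 0.4653)  len=1.2889
  (v11,v13,v14) [-+-] → (-0.84051, -1.11625, 0.4653)–(-0.7425, -1.286, 0.4653)  len=0.1960
  (v12,v15,v13) [--+] → (-0.205923, -1.53635, 0.4653)–(-0.887039, -1.53635, 0.4653)  len=0.6811
  (v13,v15,v16) [+-+] → (-0.205923, -1.53635, 0.4653)–(0.887039, -1.53635, 0.4653)  len=1.0930
  (v13,v16,v14) [++-] → (0.546481, -1.286, 0.4653)–(-0.7425, -1.286, 0.4653)  len=1.2890
  (v14,v16,v17) [-+-] → (0.546481, -1.286, 0.4653)–(0.7425, -1.286, 0.4653)  len=0.1960
  (v15,v0,v16) [--+] → (1.2276, -0.946498, 0.4653)–(0.887039, -1.53635, 0.4653)  len=0.6811
  (v16,v0,v1) [+-+] → (1.2276, -0.946498, 0.4653)–(1.77408, 0, 0.4653)  len=1.0929
  (v16,v1,v17) [++-] → (1.38699, -0.169751, 0.4653)–(0.7425, -1.286, 0.4653)  len=1.2889
  (v17,v1,v2) [-+-] → (1.38699, -0.169751, 0.4653)–(1.485, 0, 0.4653)  len=0.1960

Chained into 2 loop(s):
  loop 1: 12 segments, perimeter = 10.6443
  loop 2: 12 segments, perimeter = 8.9098
Total perimeter = 19.554

loops=2 perimeter=19.554


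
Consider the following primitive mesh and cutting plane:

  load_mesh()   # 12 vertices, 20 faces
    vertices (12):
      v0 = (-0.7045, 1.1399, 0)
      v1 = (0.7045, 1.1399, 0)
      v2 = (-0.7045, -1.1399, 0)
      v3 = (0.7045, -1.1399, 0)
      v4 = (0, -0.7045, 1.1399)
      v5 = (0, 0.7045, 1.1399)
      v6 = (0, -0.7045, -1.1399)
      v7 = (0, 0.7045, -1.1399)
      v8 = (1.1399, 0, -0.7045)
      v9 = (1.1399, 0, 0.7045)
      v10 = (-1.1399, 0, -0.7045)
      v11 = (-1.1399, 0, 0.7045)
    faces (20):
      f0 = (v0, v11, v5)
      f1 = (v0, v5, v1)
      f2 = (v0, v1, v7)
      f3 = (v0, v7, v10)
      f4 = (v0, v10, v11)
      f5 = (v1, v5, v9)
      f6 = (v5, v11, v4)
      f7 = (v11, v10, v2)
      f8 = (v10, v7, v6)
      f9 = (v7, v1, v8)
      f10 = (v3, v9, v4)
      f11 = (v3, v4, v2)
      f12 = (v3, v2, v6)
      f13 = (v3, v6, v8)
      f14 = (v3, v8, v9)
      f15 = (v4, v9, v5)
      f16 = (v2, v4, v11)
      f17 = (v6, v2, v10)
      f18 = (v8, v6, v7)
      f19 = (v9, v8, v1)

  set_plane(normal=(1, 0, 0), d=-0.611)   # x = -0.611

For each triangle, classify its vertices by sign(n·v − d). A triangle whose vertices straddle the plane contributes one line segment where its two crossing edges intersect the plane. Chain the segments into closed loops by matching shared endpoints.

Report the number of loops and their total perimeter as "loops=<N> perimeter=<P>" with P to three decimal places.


loops=1 perimeter=6.228

Straddling triangles (10 of 20):
  (v0,v11,v5) [--+] → (-0.611, 0.32688, 0.90652)–(-0.611, 1.08211, 0.151286)  len=1.0681
  (v0,v5,v1) [-++] → (-0.611, 1.08211, 0.151286)–(-0.611, 1.1399, 0)  len=0.1619
  (v0,v1,v7) [-++] → (-0.611, 1.1399, 0)–(-0.611, 1.08211, -0.151286)  len=0.1619
  (v0,v7,v10) [-+-] → (-0.611, 1.08211, -0.151286)–(-0.611, 0.32688, -0.90652)  len=1.0681
  (v5,v11,v4) [+-+] → (-0.611, 0.32688, 0.90652)–(-0.611, -0.32688, 0.90652)  len=0.6538
  (v10,v7,v6) [-++] → (-0.611, 0.32688, -0.90652)–(-0.611, -0.32688, -0.90652)  len=0.6538
  (v3,v4,v2) [++-] → (-0.611, -1.08211, 0.151286)–(-0.611, -1.1399, 0)  len=0.1619
  (v3,v2,v6) [+-+] → (-0.611, -1.1399, 0)–(-0.611, -1.08211, -0.151286)  len=0.1619
  (v2,v4,v11) [-+-] → (-0.611, -1.08211, 0.151286)–(-0.611, -0.32688, 0.90652)  len=1.0681
  (v6,v2,v10) [+--] → (-0.611, -1.08211, -0.151286)–(-0.611, -0.32688, -0.90652)  len=1.0681

Chained into 1 loop(s):
  loop 1: 10 segments, perimeter = 6.2276
Total perimeter = 6.228


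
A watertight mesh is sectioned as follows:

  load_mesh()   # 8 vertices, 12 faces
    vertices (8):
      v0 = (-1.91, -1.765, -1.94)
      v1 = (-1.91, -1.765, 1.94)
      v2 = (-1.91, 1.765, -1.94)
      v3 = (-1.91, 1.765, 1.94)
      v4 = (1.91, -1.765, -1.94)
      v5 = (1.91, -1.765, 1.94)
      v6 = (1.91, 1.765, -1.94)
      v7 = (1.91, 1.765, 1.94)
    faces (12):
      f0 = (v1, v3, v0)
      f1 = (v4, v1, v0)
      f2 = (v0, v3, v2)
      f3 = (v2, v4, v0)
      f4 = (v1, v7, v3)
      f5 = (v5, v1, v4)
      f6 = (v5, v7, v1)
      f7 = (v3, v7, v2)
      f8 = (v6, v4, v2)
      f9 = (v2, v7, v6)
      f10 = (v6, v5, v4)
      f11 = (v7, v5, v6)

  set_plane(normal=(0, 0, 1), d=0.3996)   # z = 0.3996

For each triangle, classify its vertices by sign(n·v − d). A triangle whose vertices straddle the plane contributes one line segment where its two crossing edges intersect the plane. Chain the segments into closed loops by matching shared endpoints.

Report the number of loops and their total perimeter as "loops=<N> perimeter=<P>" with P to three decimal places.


Straddling triangles (8 of 12):
  (v1,v3,v0) [++-] → (-1.91, 0.363554, 0.3996)–(-1.91, -1.765, 0.3996)  len=2.1286
  (v4,v1,v0) [-+-] → (-0.393421, -1.765, 0.3996)–(-1.91, -1.765, 0.3996)  len=1.5166
  (v0,v3,v2) [-+-] → (-1.91, 0.363554, 0.3996)–(-1.91, 1.765, 0.3996)  len=1.4014
  (v5,v1,v4) [++-] → (-0.393421, -1.765, 0.3996)–(1.91, -1.765, 0.3996)  len=2.3034
  (v3,v7,v2) [++-] → (0.393421, 1.765, 0.3996)–(-1.91, 1.765, 0.3996)  len=2.3034
  (v2,v7,v6) [-+-] → (0.393421, 1.765, 0.3996)–(1.91, 1.765, 0.3996)  len=1.5166
  (v6,v5,v4) [-+-] → (1.91, -0.363554, 0.3996)–(1.91, -1.765, 0.3996)  len=1.4014
  (v7,v5,v6) [++-] → (1.91, -0.363554, 0.3996)–(1.91, 1.765, 0.3996)  len=2.1286

Chained into 1 loop(s):
  loop 1: 8 segments, perimeter = 14.7000
Total perimeter = 14.700

loops=1 perimeter=14.700


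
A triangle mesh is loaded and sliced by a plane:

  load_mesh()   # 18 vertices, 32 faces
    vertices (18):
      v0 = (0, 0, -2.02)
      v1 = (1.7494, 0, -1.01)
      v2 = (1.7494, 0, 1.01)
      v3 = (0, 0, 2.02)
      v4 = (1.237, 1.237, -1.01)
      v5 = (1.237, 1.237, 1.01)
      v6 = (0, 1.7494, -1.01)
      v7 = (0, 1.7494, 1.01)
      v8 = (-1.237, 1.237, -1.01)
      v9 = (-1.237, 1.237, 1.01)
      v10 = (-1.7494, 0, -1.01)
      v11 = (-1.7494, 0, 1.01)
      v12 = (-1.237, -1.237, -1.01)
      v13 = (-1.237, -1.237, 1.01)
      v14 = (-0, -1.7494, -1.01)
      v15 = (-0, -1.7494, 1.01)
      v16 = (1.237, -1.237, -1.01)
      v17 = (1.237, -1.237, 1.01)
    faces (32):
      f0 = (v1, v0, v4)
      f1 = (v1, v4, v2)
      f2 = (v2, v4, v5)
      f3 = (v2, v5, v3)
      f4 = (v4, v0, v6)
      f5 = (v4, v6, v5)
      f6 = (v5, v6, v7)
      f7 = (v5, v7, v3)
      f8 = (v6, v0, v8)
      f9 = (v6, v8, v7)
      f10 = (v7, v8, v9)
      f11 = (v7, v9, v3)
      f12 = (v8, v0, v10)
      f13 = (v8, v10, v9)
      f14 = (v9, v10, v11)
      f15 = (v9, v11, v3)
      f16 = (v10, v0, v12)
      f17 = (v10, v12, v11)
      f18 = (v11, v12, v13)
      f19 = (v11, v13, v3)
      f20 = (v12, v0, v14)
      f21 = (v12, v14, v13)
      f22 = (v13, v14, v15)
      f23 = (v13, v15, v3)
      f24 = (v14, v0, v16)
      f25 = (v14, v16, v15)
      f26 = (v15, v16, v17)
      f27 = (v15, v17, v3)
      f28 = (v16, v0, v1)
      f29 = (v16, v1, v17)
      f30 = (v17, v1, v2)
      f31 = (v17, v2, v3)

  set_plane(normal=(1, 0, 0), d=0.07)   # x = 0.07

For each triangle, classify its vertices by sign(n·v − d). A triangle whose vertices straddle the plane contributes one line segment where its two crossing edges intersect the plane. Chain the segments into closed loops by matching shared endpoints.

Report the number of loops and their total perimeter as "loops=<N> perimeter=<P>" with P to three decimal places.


Straddling triangles (12 of 32):
  (v1,v0,v4) [+-+] → (0.07, 0, -1.97959)–(0.07, 0.07, -1.96285)  len=0.0720
  (v2,v5,v3) [++-] → (0.07, 0.07, 1.96285)–(0.07, 0, 1.97959)  len=0.0720
  (v4,v0,v6) [+--] → (0.07, 0.07, -1.96285)–(0.07, 1.7204, -1.01)  len=1.9057
  (v4,v6,v5) [+-+] → (0.07, 1.7204, -1.01)–(0.07, 1.7204, -0.895691)  len=0.1143
  (v5,v6,v7) [+--] → (0.07, 1.7204, -0.895691)–(0.07, 1.7204, 1.01)  len=1.9057
  (v5,v7,v3) [+--] → (0.07, 1.7204, 1.01)–(0.07, 0.07, 1.96285)  len=1.9057
  (v14,v0,v16) [--+] → (0.07, -0.07, -1.96285)–(0.07, -1.7204, -1.01)  len=1.9057
  (v14,v16,v15) [-+-] → (0.07, -1.7204, -1.01)–(0.07, -1.7204, 0.895691)  len=1.9057
  (v15,v16,v17) [-++] → (0.07, -1.7204, 0.895691)–(0.07, -1.7204, 1.01)  len=0.1143
  (v15,v17,v3) [-+-] → (0.07, -1.7204, 1.01)–(0.07, -0.07, 1.96285)  len=1.9057
  (v16,v0,v1) [+-+] → (0.07, -0.07, -1.96285)–(0.07, 0, -1.97959)  len=0.0720
  (v17,v2,v3) [++-] → (0.07, 0, 1.97959)–(0.07, -0.07, 1.96285)  len=0.0720

Chained into 1 loop(s):
  loop 1: 12 segments, perimeter = 11.9508
Total perimeter = 11.951

loops=1 perimeter=11.951


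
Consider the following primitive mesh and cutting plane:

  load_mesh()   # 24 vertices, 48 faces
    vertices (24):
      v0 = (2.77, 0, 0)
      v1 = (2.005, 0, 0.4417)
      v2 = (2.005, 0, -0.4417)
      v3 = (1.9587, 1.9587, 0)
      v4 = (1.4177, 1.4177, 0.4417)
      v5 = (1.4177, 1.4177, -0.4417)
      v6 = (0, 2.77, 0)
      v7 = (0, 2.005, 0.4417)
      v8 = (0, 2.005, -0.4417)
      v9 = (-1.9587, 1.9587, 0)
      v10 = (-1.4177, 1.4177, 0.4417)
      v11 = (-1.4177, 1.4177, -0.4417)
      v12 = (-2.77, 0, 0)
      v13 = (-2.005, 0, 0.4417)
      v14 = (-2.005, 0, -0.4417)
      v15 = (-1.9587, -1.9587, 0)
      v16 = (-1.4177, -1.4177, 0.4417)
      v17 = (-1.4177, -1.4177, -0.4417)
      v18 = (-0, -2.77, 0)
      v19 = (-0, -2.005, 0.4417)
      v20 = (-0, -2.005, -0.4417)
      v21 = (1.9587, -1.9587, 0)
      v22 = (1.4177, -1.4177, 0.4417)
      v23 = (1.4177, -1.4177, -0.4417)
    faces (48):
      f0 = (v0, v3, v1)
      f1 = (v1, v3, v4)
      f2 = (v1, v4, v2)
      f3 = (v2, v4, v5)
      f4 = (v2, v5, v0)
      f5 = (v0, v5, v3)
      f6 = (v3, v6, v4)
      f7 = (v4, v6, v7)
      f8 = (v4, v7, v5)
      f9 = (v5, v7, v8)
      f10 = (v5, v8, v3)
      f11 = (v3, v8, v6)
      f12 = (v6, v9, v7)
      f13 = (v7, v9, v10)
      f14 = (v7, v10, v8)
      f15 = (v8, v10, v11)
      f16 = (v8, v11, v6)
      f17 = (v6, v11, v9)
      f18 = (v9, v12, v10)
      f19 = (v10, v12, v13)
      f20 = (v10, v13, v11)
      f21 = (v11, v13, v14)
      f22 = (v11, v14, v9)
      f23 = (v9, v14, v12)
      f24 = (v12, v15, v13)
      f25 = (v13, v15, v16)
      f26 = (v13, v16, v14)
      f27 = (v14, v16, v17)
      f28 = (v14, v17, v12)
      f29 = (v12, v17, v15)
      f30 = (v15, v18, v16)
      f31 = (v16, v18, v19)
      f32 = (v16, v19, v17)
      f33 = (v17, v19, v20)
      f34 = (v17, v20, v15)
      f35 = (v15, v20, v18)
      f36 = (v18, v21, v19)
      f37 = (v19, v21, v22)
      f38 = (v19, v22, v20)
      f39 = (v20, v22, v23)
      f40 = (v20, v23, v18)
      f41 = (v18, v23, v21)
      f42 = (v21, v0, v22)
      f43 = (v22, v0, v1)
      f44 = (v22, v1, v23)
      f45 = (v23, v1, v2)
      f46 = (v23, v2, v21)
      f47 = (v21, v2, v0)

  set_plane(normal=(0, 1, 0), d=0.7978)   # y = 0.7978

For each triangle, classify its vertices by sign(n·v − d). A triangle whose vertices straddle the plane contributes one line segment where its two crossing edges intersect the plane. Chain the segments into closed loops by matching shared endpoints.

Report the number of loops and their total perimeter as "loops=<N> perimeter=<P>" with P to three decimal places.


loops=2 perimeter=5.300

Straddling triangles (12 of 48):
  (v0,v3,v1) [-+-] → (2.43955, 0.7978, 0)–(1.98614, 0.7978, 0.261791)  len=0.5236
  (v1,v3,v4) [-++] → (1.98614, 0.7978, 0.261791)–(1.6745, 0.7978, 0.4417)  len=0.3598
  (v1,v4,v2) [-+-] → (1.6745, 0.7978, 0.4417)–(1.6745, 0.7978, 0.0554267)  len=0.3863
  (v2,v4,v5) [-++] → (1.6745, 0.7978, 0.0554267)–(1.6745, 0.7978, -0.4417)  len=0.4971
  (v2,v5,v0) [-+-] → (1.6745, 0.7978, -0.4417)–(2.009, 0.7978, -0.248563)  len=0.3863
  (v0,v5,v3) [-++] → (2.009, 0.7978, -0.248563)–(2.43955, 0.7978, 0)  len=0.4971
  (v9,v12,v10) [+-+] → (-2.43955, 0.7978, 0)–(-2.009, 0.7978, 0.248563)  len=0.4971
  (v10,v12,v13) [+--] → (-2.009, 0.7978, 0.248563)–(-1.6745, 0.7978, 0.4417)  len=0.3863
  (v10,v13,v11) [+-+] → (-1.6745, 0.7978, 0.4417)–(-1.6745, 0.7978, -0.0554267)  len=0.4971
  (v11,v13,v14) [+--] → (-1.6745, 0.7978, -0.0554267)–(-1.6745, 0.7978, -0.4417)  len=0.3863
  (v11,v14,v9) [+-+] → (-1.6745, 0.7978, -0.4417)–(-1.98614, 0.7978, -0.261791)  len=0.3598
  (v9,v14,v12) [+--] → (-1.98614, 0.7978, -0.261791)–(-2.43955, 0.7978, 0)  len=0.5236

Chained into 2 loop(s):
  loop 1: 6 segments, perimeter = 2.6502
  loop 2: 6 segments, perimeter = 2.6502
Total perimeter = 5.300


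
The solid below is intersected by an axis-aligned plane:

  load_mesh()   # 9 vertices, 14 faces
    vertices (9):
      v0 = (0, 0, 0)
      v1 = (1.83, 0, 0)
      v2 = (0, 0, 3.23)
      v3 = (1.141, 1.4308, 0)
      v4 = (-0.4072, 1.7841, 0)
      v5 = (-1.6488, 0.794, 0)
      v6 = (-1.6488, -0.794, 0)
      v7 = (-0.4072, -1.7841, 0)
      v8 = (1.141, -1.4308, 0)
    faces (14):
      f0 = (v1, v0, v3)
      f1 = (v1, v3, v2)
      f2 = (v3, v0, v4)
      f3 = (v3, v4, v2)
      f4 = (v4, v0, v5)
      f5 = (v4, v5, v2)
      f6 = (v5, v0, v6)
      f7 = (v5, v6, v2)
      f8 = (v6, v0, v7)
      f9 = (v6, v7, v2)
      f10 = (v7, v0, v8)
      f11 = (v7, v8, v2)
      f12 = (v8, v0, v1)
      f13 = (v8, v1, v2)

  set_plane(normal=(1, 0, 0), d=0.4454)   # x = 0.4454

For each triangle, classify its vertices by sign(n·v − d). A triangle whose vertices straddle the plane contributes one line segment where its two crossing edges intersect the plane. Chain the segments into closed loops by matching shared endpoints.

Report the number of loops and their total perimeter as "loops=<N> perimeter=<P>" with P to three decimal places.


Straddling triangles (8 of 14):
  (v1,v0,v3) [+-+] → (0.4454, 0, 0)–(0.4454, 0.558526, 0)  len=0.5585
  (v1,v3,v2) [++-] → (0.4454, 0.558526, 1.96914)–(0.4454, 0, 2.44386)  len=0.7330
  (v3,v0,v4) [+--] → (0.4454, 0.558526, 0)–(0.4454, 1.58954, 0)  len=1.0310
  (v3,v4,v2) [+--] → (0.4454, 1.58954, 0)–(0.4454, 0.558526, 1.96914)  len=2.2227
  (v7,v0,v8) [--+] → (0.4454, -0.558526, 0)–(0.4454, -1.58954, 0)  len=1.0310
  (v7,v8,v2) [-+-] → (0.4454, -1.58954, 0)–(0.4454, -0.558526, 1.96914)  len=2.2227
  (v8,v0,v1) [+-+] → (0.4454, -0.558526, 0)–(0.4454, 0, 0)  len=0.5585
  (v8,v1,v2) [++-] → (0.4454, 0, 2.44386)–(0.4454, -0.558526, 1.96914)  len=0.7330

Chained into 1 loop(s):
  loop 1: 8 segments, perimeter = 9.0905
Total perimeter = 9.091

loops=1 perimeter=9.091


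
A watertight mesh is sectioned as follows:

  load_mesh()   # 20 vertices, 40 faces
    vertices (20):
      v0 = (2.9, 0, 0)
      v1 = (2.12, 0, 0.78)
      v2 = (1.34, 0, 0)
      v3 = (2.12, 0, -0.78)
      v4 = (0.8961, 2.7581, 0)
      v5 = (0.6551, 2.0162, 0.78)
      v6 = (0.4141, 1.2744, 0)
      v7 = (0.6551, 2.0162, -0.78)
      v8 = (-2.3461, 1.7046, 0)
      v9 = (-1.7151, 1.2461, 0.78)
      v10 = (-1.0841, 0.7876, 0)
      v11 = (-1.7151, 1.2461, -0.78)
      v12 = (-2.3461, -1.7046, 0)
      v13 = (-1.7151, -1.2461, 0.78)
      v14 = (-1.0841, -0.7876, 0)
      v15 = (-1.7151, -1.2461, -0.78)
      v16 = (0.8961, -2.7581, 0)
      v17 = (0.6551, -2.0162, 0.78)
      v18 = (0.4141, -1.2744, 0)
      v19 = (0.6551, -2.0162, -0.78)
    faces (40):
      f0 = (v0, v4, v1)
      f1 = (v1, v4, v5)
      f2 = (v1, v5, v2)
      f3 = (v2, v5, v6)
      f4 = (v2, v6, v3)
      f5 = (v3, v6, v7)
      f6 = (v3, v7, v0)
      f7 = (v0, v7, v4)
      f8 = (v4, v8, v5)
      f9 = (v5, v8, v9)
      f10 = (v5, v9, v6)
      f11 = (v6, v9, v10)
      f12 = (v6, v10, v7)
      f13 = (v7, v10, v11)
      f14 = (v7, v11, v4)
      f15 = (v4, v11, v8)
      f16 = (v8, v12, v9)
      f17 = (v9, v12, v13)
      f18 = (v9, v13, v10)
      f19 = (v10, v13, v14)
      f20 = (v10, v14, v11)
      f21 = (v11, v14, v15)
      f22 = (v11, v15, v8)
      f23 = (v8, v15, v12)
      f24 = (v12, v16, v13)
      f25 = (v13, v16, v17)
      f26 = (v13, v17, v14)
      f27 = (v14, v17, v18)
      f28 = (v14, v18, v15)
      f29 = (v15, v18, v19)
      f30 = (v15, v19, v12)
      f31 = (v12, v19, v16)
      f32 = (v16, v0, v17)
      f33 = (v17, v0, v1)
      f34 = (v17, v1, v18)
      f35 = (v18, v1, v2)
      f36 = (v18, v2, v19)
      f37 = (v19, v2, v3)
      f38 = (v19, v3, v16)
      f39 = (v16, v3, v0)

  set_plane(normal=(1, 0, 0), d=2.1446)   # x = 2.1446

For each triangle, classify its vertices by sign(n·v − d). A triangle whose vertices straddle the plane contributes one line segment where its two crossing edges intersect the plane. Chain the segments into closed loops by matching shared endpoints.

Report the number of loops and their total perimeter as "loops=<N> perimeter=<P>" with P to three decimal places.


Straddling triangles (6 of 40):
  (v0,v4,v1) [+--] → (2.1446, 1.03971, 0)–(2.1446, 0, 0.7554)  len=1.2852
  (v3,v7,v0) [--+] → (2.1446, 0.678443, -0.262467)–(2.1446, 0, -0.7554)  len=0.8386
  (v0,v7,v4) [+--] → (2.1446, 0.678443, -0.262467)–(2.1446, 1.03971, 0)  len=0.4465
  (v16,v0,v17) [-+-] → (2.1446, -1.03971, 0)–(2.1446, -0.678443, 0.262467)  len=0.4465
  (v17,v0,v1) [-+-] → (2.1446, -0.678443, 0.262467)–(2.1446, 0, 0.7554)  len=0.8386
  (v16,v3,v0) [--+] → (2.1446, 0, -0.7554)–(2.1446, -1.03971, 0)  len=1.2852

Chained into 1 loop(s):
  loop 1: 6 segments, perimeter = 5.1406
Total perimeter = 5.141

loops=1 perimeter=5.141


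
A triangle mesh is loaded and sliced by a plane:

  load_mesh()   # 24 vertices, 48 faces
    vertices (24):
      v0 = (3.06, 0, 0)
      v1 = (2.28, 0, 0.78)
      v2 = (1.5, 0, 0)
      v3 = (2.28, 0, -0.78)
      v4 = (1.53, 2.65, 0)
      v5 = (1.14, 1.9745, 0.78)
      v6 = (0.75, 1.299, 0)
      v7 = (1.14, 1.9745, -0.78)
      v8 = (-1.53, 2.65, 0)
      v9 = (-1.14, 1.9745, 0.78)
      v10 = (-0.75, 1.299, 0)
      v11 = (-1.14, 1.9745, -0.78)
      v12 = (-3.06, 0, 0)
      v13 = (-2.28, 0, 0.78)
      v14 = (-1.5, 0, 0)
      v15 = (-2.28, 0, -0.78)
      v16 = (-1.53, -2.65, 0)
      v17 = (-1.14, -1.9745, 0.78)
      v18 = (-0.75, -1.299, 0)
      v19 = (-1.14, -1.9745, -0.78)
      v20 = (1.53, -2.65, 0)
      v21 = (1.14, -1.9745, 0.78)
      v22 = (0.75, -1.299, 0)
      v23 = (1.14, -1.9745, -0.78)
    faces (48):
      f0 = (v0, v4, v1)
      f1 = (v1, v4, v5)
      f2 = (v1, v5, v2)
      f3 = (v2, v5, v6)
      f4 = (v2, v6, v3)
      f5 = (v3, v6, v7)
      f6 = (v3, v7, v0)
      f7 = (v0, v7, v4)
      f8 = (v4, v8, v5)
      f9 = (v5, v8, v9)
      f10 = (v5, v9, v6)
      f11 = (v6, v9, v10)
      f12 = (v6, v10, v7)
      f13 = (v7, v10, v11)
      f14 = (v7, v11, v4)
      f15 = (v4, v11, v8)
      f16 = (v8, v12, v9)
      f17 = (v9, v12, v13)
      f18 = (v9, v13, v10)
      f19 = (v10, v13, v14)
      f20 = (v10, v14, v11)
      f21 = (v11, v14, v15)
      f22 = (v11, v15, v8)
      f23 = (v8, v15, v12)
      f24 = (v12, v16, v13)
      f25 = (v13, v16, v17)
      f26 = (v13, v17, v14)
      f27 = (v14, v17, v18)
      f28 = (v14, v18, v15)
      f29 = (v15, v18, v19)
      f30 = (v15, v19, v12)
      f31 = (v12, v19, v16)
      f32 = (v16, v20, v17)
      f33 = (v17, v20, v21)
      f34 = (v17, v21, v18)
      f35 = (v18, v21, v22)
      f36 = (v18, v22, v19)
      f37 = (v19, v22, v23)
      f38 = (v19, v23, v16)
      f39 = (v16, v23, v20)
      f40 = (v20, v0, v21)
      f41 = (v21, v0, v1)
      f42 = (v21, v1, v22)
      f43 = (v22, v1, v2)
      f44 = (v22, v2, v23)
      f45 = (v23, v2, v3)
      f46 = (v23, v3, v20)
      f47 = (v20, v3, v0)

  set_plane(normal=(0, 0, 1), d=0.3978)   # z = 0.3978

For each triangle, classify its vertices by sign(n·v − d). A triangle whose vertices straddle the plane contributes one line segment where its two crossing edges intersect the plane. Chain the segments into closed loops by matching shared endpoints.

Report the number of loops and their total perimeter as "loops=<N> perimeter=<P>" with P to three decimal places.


loops=2 perimeter=27.360

Straddling triangles (24 of 48):
  (v0,v4,v1) [--+] → (1.9125, 1.2985, 0.3978)–(2.6622, 0, 0.3978)  len=1.4994
  (v1,v4,v5) [+-+] → (1.9125, 1.2985, 0.3978)–(1.3311, 2.3055, 0.3978)  len=1.1628
  (v1,v5,v2) [++-] → (1.3164, 1.00699, 0.3978)–(1.8978, 0, 0.3978)  len=1.1628
  (v2,v5,v6) [-+-] → (1.3164, 1.007, 0.3978)–(0.9489, 1.6435, 0.3978)  len=0.7350
  (v4,v8,v5) [--+] → (-0.1683, 2.3055, 0.3978)–(1.3311, 2.3055, 0.3978)  len=1.4994
  (v5,v8,v9) [+-+] → (-0.1683, 2.3055, 0.3978)–(-1.3311, 2.3055, 0.3978)  len=1.1628
  (v5,v9,v6) [++-] → (-0.2139, 1.6435, 0.3978)–(0.9489, 1.6435, 0.3978)  len=1.1628
  (v6,v9,v10) [-+-] → (-0.2139, 1.6435, 0.3978)–(-0.9489, 1.6435, 0.3978)  len=0.7350
  (v8,v12,v9) [--+] → (-2.0808, 1.007, 0.3978)–(-1.3311, 2.3055, 0.3978)  len=1.4994
  (v9,v12,v13) [+-+] → (-2.0808, 1.00699, 0.3978)–(-2.6622, 0, 0.3978)  len=1.1628
  (v9,v13,v10) [++-] → (-1.5303, 0.63651, 0.3978)–(-0.9489, 1.6435, 0.3978)  len=1.1628
  (v10,v13,v14) [-+-] → (-1.5303, 0.63651, 0.3978)–(-1.8978, 0, 0.3978)  len=0.7350
  (v12,v16,v13) [--+] → (-1.9125, -1.2985, 0.3978)–(-2.6622, 0, 0.3978)  len=1.4994
  (v13,v16,v17) [+-+] → (-1.9125, -1.2985, 0.3978)–(-1.3311, -2.3055, 0.3978)  len=1.1628
  (v13,v17,v14) [++-] → (-1.3164, -1.00699, 0.3978)–(-1.8978, 0, 0.3978)  len=1.1628
  (v14,v17,v18) [-+-] → (-1.3164, -1.007, 0.3978)–(-0.9489, -1.6435, 0.3978)  len=0.7350
  (v16,v20,v17) [--+] → (0.1683, -2.3055, 0.3978)–(-1.3311, -2.3055, 0.3978)  len=1.4994
  (v17,v20,v21) [+-+] → (0.1683, -2.3055, 0.3978)–(1.3311, -2.3055, 0.3978)  len=1.1628
  (v17,v21,v18) [++-] → (0.2139, -1.6435, 0.3978)–(-0.9489, -1.6435, 0.3978)  len=1.1628
  (v18,v21,v22) [-+-] → (0.2139, -1.6435, 0.3978)–(0.9489, -1.6435, 0.3978)  len=0.7350
  (v20,v0,v21) [--+] → (2.0808, -1.007, 0.3978)–(1.3311, -2.3055, 0.3978)  len=1.4994
  (v21,v0,v1) [+-+] → (2.0808, -1.00699, 0.3978)–(2.6622, 0, 0.3978)  len=1.1628
  (v21,v1,v22) [++-] → (1.5303, -0.63651, 0.3978)–(0.9489, -1.6435, 0.3978)  len=1.1628
  (v22,v1,v2) [-+-] → (1.5303, -0.63651, 0.3978)–(1.8978, 0, 0.3978)  len=0.7350

Chained into 2 loop(s):
  loop 1: 12 segments, perimeter = 15.9731
  loop 2: 12 segments, perimeter = 11.3867
Total perimeter = 27.360


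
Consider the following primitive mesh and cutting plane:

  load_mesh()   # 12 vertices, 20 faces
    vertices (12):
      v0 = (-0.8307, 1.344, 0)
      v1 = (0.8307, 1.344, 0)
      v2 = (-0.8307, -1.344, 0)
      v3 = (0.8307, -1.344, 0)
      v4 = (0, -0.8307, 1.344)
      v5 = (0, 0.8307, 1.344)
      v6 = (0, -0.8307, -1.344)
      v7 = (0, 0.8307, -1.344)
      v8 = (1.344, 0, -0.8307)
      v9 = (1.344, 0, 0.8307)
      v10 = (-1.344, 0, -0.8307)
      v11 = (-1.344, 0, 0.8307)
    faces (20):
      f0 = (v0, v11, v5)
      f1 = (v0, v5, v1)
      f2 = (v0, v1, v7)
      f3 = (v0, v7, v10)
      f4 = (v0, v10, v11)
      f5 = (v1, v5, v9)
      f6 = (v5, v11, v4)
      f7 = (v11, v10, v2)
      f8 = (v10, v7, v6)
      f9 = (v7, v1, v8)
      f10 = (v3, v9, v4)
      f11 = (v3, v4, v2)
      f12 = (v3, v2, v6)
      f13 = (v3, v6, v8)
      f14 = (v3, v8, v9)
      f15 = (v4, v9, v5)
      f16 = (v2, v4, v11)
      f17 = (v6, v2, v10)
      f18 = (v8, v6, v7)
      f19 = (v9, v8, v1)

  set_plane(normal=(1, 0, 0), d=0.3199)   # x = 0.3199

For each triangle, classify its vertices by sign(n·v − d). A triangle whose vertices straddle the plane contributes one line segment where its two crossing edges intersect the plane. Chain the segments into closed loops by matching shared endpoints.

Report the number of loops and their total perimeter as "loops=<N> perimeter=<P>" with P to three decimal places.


loops=1 perimeter=8.307

Straddling triangles (10 of 20):
  (v0,v5,v1) [--+] → (0.3199, 1.02837, 0.82643)–(0.3199, 1.344, 0)  len=0.8847
  (v0,v1,v7) [-+-] → (0.3199, 1.344, 0)–(0.3199, 1.02837, -0.82643)  len=0.8847
  (v1,v5,v9) [+-+] → (0.3199, 1.02837, 0.82643)–(0.3199, 0.632976, 1.22182)  len=0.5592
  (v7,v1,v8) [-++] → (0.3199, 1.02837, -0.82643)–(0.3199, 0.632976, -1.22182)  len=0.5592
  (v3,v9,v4) [++-] → (0.3199, -0.632976, 1.22182)–(0.3199, -1.02837, 0.82643)  len=0.5592
  (v3,v4,v2) [+--] → (0.3199, -1.02837, 0.82643)–(0.3199, -1.344, 0)  len=0.8847
  (v3,v2,v6) [+--] → (0.3199, -1.344, 0)–(0.3199, -1.02837, -0.82643)  len=0.8847
  (v3,v6,v8) [+-+] → (0.3199, -1.02837, -0.82643)–(0.3199, -0.632976, -1.22182)  len=0.5592
  (v4,v9,v5) [-+-] → (0.3199, -0.632976, 1.22182)–(0.3199, 0.632976, 1.22182)  len=1.2660
  (v8,v6,v7) [+--] → (0.3199, -0.632976, -1.22182)–(0.3199, 0.632976, -1.22182)  len=1.2660

Chained into 1 loop(s):
  loop 1: 10 segments, perimeter = 8.3072
Total perimeter = 8.307


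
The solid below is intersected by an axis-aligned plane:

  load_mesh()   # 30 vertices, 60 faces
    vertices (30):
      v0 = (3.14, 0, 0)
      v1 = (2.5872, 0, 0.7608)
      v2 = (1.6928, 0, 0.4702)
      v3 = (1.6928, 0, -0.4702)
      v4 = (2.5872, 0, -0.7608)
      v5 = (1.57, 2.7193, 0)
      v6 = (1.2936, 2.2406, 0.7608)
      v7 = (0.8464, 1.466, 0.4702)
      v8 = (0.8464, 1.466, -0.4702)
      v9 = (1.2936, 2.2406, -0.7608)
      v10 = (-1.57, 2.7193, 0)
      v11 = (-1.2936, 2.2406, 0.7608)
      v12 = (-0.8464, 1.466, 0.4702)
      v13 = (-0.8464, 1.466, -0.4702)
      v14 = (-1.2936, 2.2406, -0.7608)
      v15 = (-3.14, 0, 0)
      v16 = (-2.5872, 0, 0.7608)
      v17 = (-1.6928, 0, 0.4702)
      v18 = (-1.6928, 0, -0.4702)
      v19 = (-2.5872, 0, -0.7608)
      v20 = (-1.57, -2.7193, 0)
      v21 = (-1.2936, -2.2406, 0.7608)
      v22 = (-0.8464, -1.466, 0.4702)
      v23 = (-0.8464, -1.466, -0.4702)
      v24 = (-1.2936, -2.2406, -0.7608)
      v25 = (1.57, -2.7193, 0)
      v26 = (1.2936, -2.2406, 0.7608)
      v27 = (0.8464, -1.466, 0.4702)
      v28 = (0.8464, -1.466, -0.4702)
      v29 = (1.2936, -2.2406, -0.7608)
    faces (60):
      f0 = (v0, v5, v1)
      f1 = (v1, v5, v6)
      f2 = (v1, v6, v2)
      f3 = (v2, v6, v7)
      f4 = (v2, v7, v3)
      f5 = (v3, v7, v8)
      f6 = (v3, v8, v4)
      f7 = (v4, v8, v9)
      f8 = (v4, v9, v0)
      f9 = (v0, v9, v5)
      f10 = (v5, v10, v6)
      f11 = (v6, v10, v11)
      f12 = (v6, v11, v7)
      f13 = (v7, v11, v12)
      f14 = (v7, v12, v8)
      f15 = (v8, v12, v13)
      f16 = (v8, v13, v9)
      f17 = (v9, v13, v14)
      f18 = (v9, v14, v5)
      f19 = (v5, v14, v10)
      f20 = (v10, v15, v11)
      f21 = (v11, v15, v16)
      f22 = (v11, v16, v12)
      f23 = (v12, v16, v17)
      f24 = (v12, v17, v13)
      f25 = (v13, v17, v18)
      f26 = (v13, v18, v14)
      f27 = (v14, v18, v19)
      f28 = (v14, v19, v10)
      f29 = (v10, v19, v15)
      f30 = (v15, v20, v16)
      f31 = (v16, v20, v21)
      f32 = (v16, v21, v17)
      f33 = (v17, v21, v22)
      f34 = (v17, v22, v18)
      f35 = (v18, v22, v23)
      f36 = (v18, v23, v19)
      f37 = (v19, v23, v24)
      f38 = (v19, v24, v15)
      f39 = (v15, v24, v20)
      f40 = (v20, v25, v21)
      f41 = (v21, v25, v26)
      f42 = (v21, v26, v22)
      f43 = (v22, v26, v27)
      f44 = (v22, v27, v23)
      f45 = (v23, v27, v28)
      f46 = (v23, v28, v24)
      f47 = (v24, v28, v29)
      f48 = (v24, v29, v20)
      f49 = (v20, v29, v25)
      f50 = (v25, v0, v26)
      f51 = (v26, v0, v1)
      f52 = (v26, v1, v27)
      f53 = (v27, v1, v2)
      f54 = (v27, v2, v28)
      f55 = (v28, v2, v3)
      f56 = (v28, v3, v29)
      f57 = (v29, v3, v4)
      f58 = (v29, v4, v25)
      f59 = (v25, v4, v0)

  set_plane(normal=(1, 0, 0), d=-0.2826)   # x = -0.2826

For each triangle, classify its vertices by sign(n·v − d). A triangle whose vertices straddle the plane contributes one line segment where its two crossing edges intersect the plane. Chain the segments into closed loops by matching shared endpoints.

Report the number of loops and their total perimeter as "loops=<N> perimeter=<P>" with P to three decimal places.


Straddling triangles (20 of 60):
  (v5,v10,v6) [+-+] → (-0.2826, 2.7193, 0)–(-0.2826, 2.50409, 0.342036)  len=0.4041
  (v6,v10,v11) [+--] → (-0.2826, 2.50409, 0.342036)–(-0.2826, 2.2406, 0.7608)  len=0.4948
  (v6,v11,v7) [+-+] → (-0.2826, 2.2406, 0.7608)–(-0.2826, 1.87466, 0.623512)  len=0.3908
  (v7,v11,v12) [+--] → (-0.2826, 1.87466, 0.623512)–(-0.2826, 1.466, 0.4702)  len=0.4365
  (v7,v12,v8) [+-+] → (-0.2826, 1.466, 0.4702)–(-0.2826, 1.466, 0.156993)  len=0.3132
  (v8,v12,v13) [+--] → (-0.2826, 1.466, 0.156993)–(-0.2826, 1.466, -0.4702)  len=0.6272
  (v8,v13,v9) [+-+] → (-0.2826, 1.466, -0.4702)–(-0.2826, 1.67007, -0.546761)  len=0.2180
  (v9,v13,v14) [+--] → (-0.2826, 1.67007, -0.546761)–(-0.2826, 2.2406, -0.7608)  len=0.6094
  (v9,v14,v5) [+-+] → (-0.2826, 2.2406, -0.7608)–(-0.2826, 2.40961, -0.492198)  len=0.3173
  (v5,v14,v10) [+--] → (-0.2826, 2.40961, -0.492198)–(-0.2826, 2.7193, 0)  len=0.5815
  (v20,v25,v21) [-+-] → (-0.2826, -2.7193, 0)–(-0.2826, -2.40961, 0.492198)  len=0.5815
  (v21,v25,v26) [-++] → (-0.2826, -2.40961, 0.492198)–(-0.2826, -2.2406, 0.7608)  len=0.3173
  (v21,v26,v22) [-+-] → (-0.2826, -2.2406, 0.7608)–(-0.2826, -1.67007, 0.546761)  len=0.6094
  (v22,v26,v27) [-++] → (-0.2826, -1.67007, 0.546761)–(-0.2826, -1.466, 0.4702)  len=0.2180
  (v22,v27,v23) [-+-] → (-0.2826, -1.466, 0.4702)–(-0.2826, -1.466, -0.156993)  len=0.6272
  (v23,v27,v28) [-++] → (-0.2826, -1.466, -0.156993)–(-0.2826, -1.466, -0.4702)  len=0.3132
  (v23,v28,v24) [-+-] → (-0.2826, -1.466, -0.4702)–(-0.2826, -1.87466, -0.623512)  len=0.4365
  (v24,v28,v29) [-++] → (-0.2826, -1.87466, -0.623512)–(-0.2826, -2.2406, -0.7608)  len=0.3908
  (v24,v29,v20) [-+-] → (-0.2826, -2.2406, -0.7608)–(-0.2826, -2.50409, -0.342036)  len=0.4948
  (v20,v29,v25) [-++] → (-0.2826, -2.50409, -0.342036)–(-0.2826, -2.7193, 0)  len=0.4041

Chained into 2 loop(s):
  loop 1: 10 segments, perimeter = 4.3928
  loop 2: 10 segments, perimeter = 4.3928
Total perimeter = 8.786

loops=2 perimeter=8.786


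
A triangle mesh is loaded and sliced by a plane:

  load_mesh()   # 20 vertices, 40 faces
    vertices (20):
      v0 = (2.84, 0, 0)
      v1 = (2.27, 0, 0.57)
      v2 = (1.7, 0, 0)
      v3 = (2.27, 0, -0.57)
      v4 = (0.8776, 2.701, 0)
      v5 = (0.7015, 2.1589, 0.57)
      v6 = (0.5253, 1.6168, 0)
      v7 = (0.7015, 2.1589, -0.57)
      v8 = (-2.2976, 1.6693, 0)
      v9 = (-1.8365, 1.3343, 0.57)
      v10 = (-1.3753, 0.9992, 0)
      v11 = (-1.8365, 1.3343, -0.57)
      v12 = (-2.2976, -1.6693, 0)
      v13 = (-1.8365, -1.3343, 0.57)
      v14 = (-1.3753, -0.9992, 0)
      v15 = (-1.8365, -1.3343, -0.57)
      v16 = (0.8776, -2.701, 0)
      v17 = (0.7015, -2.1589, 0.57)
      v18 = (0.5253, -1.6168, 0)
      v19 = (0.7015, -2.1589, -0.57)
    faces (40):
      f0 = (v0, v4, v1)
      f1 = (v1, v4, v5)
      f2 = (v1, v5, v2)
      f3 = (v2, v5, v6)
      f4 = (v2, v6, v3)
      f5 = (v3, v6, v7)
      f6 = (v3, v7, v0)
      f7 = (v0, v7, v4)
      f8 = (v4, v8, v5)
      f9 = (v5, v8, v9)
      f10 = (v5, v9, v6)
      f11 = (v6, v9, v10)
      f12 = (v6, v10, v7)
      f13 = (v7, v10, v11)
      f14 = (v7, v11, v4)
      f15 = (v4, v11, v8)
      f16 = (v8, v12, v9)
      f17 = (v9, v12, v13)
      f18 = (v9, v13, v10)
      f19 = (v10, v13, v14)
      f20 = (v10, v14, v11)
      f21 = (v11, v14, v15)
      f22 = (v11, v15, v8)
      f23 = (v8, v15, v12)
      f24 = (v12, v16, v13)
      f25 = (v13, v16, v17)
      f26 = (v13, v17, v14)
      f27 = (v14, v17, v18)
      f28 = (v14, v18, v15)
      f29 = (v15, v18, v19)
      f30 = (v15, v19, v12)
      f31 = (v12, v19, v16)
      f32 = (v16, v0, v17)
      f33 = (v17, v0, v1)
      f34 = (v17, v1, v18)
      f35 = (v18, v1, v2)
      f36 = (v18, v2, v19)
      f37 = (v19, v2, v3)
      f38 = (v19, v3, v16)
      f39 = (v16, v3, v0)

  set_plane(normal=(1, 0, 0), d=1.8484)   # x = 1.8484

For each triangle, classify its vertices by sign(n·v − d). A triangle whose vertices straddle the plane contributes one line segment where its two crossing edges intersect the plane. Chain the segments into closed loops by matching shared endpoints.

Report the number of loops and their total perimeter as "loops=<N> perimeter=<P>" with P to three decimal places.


Straddling triangles (14 of 40):
  (v0,v4,v1) [+-+] → (1.8484, 1.36481, 0)–(1.8484, 0.817826, 0.397412)  len=0.6761
  (v1,v4,v5) [+--] → (1.8484, 0.817826, 0.397412)–(1.8484, 0.580295, 0.57)  len=0.2936
  (v1,v5,v2) [+--] → (1.8484, 0.580295, 0.57)–(1.8484, 0, 0.1484)  len=0.7173
  (v2,v6,v3) [--+] → (1.8484, 0.390693, -0.432262)–(1.8484, 0, -0.1484)  len=0.4829
  (v3,v6,v7) [+--] → (1.8484, 0.390693, -0.432262)–(1.8484, 0.580295, -0.57)  len=0.2344
  (v3,v7,v0) [+-+] → (1.8484, 0.580295, -0.57)–(1.8484, 1.00106, -0.264303)  len=0.5201
  (v0,v7,v4) [+--] → (1.8484, 1.00106, -0.264303)–(1.8484, 1.36481, 0)  len=0.4496
  (v16,v0,v17) [-+-] → (1.8484, -1.36481, 0)–(1.8484, -1.00106, 0.264303)  len=0.4496
  (v17,v0,v1) [-++] → (1.8484, -1.00106, 0.264303)–(1.8484, -0.580295, 0.57)  len=0.5201
  (v17,v1,v18) [-+-] → (1.8484, -0.580295, 0.57)–(1.8484, -0.390693, 0.432262)  len=0.2344
  (v18,v1,v2) [-+-] → (1.8484, -0.390693, 0.432262)–(1.8484, 0, 0.1484)  len=0.4829
  (v19,v2,v3) [--+] → (1.8484, 0, -0.1484)–(1.8484, -0.580295, -0.57)  len=0.7173
  (v19,v3,v16) [-+-] → (1.8484, -0.580295, -0.57)–(1.8484, -0.817826, -0.397412)  len=0.2936
  (v16,v3,v0) [-++] → (1.8484, -0.817826, -0.397412)–(1.8484, -1.36481, 0)  len=0.6761

Chained into 1 loop(s):
  loop 1: 14 segments, perimeter = 6.7480
Total perimeter = 6.748

loops=1 perimeter=6.748
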